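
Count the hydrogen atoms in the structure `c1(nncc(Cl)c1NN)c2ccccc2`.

Hydrogens are implicit in SMILES; fill each atom to its normal valence:
  6 × C (aromatic): 1 H each → 6
  4 × C (aromatic): no H
  2 × N (aromatic): no H
  1 × Cl: no H
  1 × N: 2 H
  1 × N: 1 H
  Total hydrogens = 9.

9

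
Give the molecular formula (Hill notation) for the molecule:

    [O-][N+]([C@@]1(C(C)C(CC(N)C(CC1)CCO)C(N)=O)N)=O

C12H24N4O4

Heavy atoms from the SMILES: 12 C, 4 N, 4 O.
Implicit hydrogens by atom environment:
  5 × C: 2 H each → 10
  4 × C: 1 H each → 4
  3 × N: 2 H each → 6
  2 × C: no H
  2 × O: no H
  1 × C: 3 H
  1 × N (charge +1): no H
  1 × O: 1 H
  1 × O (charge -1): no H
  Total hydrogens = 24.
Molecular formula: C12H24N4O4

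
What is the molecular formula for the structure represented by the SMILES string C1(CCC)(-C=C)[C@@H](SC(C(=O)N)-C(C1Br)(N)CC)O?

Heavy atoms from the SMILES: 1 Br, 13 C, 2 N, 2 O, 1 S.
Implicit hydrogens by atom environment:
  4 × C: 2 H each → 8
  4 × C: 1 H each → 4
  3 × C: no H
  2 × C: 3 H each → 6
  2 × N: 2 H each → 4
  1 × Br: no H
  1 × O: 1 H
  1 × O: no H
  1 × S: no H
  Total hydrogens = 23.
Molecular formula: C13H23BrN2O2S

C13H23BrN2O2S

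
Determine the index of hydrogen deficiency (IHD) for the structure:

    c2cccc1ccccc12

Molecular formula from the SMILES: C10H8.
DoU = (2C + 2 + N − H − X)/2 = (2·10 + 2 + 0 − 8 − 0)/2 = 14/2 = 7.
(Structurally: 2 ring(s) + 5 π bond(s) = 7.)

7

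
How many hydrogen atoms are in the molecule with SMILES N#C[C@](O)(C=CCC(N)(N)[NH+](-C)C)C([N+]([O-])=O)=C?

18

Hydrogens are implicit in SMILES; fill each atom to its normal valence:
  4 × C: no H
  2 × C: 3 H each → 6
  2 × C: 2 H each → 4
  2 × C: 1 H each → 2
  2 × N: 2 H each → 4
  1 × N (charge +1): 1 H
  1 × N: no H
  1 × N (charge +1): no H
  1 × O: 1 H
  1 × O: no H
  1 × O (charge -1): no H
  Total hydrogens = 18.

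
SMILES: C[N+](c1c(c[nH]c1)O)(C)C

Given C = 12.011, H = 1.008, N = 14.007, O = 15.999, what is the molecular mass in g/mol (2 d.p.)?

141.19

Molecular formula: C7H13N2O+.
M = 7×12.011 + 13×1.008 + 2×14.007 + 1×15.999 = 141.19 g/mol.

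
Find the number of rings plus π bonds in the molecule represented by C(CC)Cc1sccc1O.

3

Molecular formula from the SMILES: C8H12OS.
DoU = (2C + 2 + N − H − X)/2 = (2·8 + 2 + 0 − 12 − 0)/2 = 6/2 = 3.
(Structurally: 1 ring(s) + 2 π bond(s) = 3.)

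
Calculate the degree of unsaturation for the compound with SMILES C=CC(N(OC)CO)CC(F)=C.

Molecular formula from the SMILES: C8H14FNO2.
DoU = (2C + 2 + N − H − X)/2 = (2·8 + 2 + 1 − 14 − 1)/2 = 4/2 = 2.
(Structurally: 0 ring(s) + 2 π bond(s) = 2.)

2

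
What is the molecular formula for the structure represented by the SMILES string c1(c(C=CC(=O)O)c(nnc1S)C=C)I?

C9H7IN2O2S

Heavy atoms from the SMILES: 9 C, 1 I, 2 N, 2 O, 1 S.
Implicit hydrogens by atom environment:
  4 × C (aromatic): no H
  3 × C: 1 H each → 3
  2 × N (aromatic): no H
  1 × C: 2 H
  1 × C: no H
  1 × I: no H
  1 × O: 1 H
  1 × O: no H
  1 × S: 1 H
  Total hydrogens = 7.
Molecular formula: C9H7IN2O2S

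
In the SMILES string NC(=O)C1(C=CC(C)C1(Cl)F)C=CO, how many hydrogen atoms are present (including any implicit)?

11

Hydrogens are implicit in SMILES; fill each atom to its normal valence:
  5 × C: 1 H each → 5
  3 × C: no H
  1 × C: 3 H
  1 × Cl: no H
  1 × F: no H
  1 × N: 2 H
  1 × O: 1 H
  1 × O: no H
  Total hydrogens = 11.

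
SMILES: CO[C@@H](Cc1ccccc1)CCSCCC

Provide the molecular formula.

C14H22OS

Heavy atoms from the SMILES: 14 C, 1 O, 1 S.
Implicit hydrogens by atom environment:
  5 × C: 2 H each → 10
  5 × C (aromatic): 1 H each → 5
  2 × C: 3 H each → 6
  1 × C: 1 H
  1 × C (aromatic): no H
  1 × O: no H
  1 × S: no H
  Total hydrogens = 22.
Molecular formula: C14H22OS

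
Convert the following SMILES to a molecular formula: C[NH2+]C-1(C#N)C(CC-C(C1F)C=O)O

C9H14FN2O2+

Heavy atoms from the SMILES: 9 C, 1 F, 2 N, 2 O.
Implicit hydrogens by atom environment:
  4 × C: 1 H each → 4
  2 × C: 2 H each → 4
  2 × C: no H
  1 × C: 3 H
  1 × F: no H
  1 × N (charge +1): 2 H
  1 × N: no H
  1 × O: 1 H
  1 × O: no H
  Total hydrogens = 14.
Net charge +1.
Molecular formula: C9H14FN2O2+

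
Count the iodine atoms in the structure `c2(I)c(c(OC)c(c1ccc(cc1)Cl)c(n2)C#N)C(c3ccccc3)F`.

The symbol for iodine appears 1 time in the SMILES.

1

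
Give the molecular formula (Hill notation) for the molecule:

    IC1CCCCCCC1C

C9H17I

Heavy atoms from the SMILES: 9 C, 1 I.
Implicit hydrogens by atom environment:
  6 × C: 2 H each → 12
  2 × C: 1 H each → 2
  1 × C: 3 H
  1 × I: no H
  Total hydrogens = 17.
Molecular formula: C9H17I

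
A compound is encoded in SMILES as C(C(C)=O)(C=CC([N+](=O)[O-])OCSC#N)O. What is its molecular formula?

Heavy atoms from the SMILES: 8 C, 2 N, 5 O, 1 S.
Implicit hydrogens by atom environment:
  4 × C: 1 H each → 4
  3 × O: no H
  2 × C: no H
  1 × C: 3 H
  1 × C: 2 H
  1 × N (charge +1): no H
  1 × N: no H
  1 × O: 1 H
  1 × O (charge -1): no H
  1 × S: no H
  Total hydrogens = 10.
Molecular formula: C8H10N2O5S

C8H10N2O5S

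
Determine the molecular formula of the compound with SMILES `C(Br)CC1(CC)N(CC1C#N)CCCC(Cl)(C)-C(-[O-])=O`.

Heavy atoms from the SMILES: 1 Br, 14 C, 1 Cl, 2 N, 2 O.
Implicit hydrogens by atom environment:
  7 × C: 2 H each → 14
  4 × C: no H
  2 × C: 3 H each → 6
  2 × N: no H
  1 × Br: no H
  1 × C: 1 H
  1 × Cl: no H
  1 × O: no H
  1 × O (charge -1): no H
  Total hydrogens = 21.
Net charge -1.
Molecular formula: C14H21BrClN2O2-

C14H21BrClN2O2-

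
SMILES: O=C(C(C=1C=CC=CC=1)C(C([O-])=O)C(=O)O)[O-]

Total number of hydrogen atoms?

8

Hydrogens are implicit in SMILES; fill each atom to its normal valence:
  5 × C (aromatic): 1 H each → 5
  3 × C: no H
  3 × O: no H
  2 × C: 1 H each → 2
  2 × O (charge -1): no H
  1 × C (aromatic): no H
  1 × O: 1 H
  Total hydrogens = 8.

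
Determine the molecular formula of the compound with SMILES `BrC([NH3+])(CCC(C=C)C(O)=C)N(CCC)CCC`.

Heavy atoms from the SMILES: 1 Br, 14 C, 2 N, 1 O.
Implicit hydrogens by atom environment:
  8 × C: 2 H each → 16
  2 × C: 3 H each → 6
  2 × C: 1 H each → 2
  2 × C: no H
  1 × Br: no H
  1 × N (charge +1): 3 H
  1 × N: no H
  1 × O: 1 H
  Total hydrogens = 28.
Net charge +1.
Molecular formula: C14H28BrN2O+

C14H28BrN2O+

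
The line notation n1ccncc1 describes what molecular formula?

Heavy atoms from the SMILES: 4 C, 2 N.
Implicit hydrogens by atom environment:
  4 × C (aromatic): 1 H each → 4
  2 × N (aromatic): no H
  Total hydrogens = 4.
Molecular formula: C4H4N2

C4H4N2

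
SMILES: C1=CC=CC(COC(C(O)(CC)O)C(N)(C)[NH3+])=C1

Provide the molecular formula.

Heavy atoms from the SMILES: 13 C, 2 N, 3 O.
Implicit hydrogens by atom environment:
  5 × C (aromatic): 1 H each → 5
  2 × C: 3 H each → 6
  2 × C: 2 H each → 4
  2 × C: no H
  2 × O: 1 H each → 2
  1 × C: 1 H
  1 × C (aromatic): no H
  1 × N (charge +1): 3 H
  1 × N: 2 H
  1 × O: no H
  Total hydrogens = 23.
Net charge +1.
Molecular formula: C13H23N2O3+

C13H23N2O3+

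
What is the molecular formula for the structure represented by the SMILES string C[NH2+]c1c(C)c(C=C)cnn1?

Heavy atoms from the SMILES: 8 C, 3 N.
Implicit hydrogens by atom environment:
  3 × C (aromatic): no H
  2 × C: 3 H each → 6
  2 × N (aromatic): no H
  1 × C: 2 H
  1 × C (aromatic): 1 H
  1 × C: 1 H
  1 × N (charge +1): 2 H
  Total hydrogens = 12.
Net charge +1.
Molecular formula: C8H12N3+

C8H12N3+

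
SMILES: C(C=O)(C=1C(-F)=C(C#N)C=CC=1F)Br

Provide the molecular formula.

C9H4BrF2NO

Heavy atoms from the SMILES: 1 Br, 9 C, 2 F, 1 N, 1 O.
Implicit hydrogens by atom environment:
  4 × C (aromatic): no H
  2 × C (aromatic): 1 H each → 2
  2 × C: 1 H each → 2
  2 × F: no H
  1 × Br: no H
  1 × C: no H
  1 × N: no H
  1 × O: no H
  Total hydrogens = 4.
Molecular formula: C9H4BrF2NO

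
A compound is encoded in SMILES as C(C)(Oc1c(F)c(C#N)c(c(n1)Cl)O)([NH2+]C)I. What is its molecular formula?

Heavy atoms from the SMILES: 9 C, 1 Cl, 1 F, 1 I, 3 N, 2 O.
Implicit hydrogens by atom environment:
  5 × C (aromatic): no H
  2 × C: 3 H each → 6
  2 × C: no H
  1 × Cl: no H
  1 × F: no H
  1 × I: no H
  1 × N (charge +1): 2 H
  1 × N (aromatic): no H
  1 × N: no H
  1 × O: 1 H
  1 × O: no H
  Total hydrogens = 9.
Net charge +1.
Molecular formula: C9H9ClFIN3O2+

C9H9ClFIN3O2+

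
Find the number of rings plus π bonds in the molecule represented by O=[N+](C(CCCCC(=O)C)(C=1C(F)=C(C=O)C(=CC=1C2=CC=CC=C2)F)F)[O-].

11

Molecular formula from the SMILES: C20H18F3NO4.
DoU = (2C + 2 + N − H − X)/2 = (2·20 + 2 + 1 − 18 − 3)/2 = 22/2 = 11.
(Structurally: 2 ring(s) + 9 π bond(s) = 11.)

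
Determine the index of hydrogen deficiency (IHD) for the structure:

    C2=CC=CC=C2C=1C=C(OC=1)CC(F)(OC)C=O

Molecular formula from the SMILES: C14H13FO3.
DoU = (2C + 2 + N − H − X)/2 = (2·14 + 2 + 0 − 13 − 1)/2 = 16/2 = 8.
(Structurally: 2 ring(s) + 6 π bond(s) = 8.)

8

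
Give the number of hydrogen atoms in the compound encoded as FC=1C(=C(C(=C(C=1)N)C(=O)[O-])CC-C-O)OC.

Hydrogens are implicit in SMILES; fill each atom to its normal valence:
  5 × C (aromatic): no H
  3 × C: 2 H each → 6
  2 × O: no H
  1 × C: 3 H
  1 × C (aromatic): 1 H
  1 × C: no H
  1 × F: no H
  1 × N: 2 H
  1 × O: 1 H
  1 × O (charge -1): no H
  Total hydrogens = 13.

13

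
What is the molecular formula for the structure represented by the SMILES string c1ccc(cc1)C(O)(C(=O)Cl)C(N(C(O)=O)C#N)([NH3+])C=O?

Heavy atoms from the SMILES: 12 C, 1 Cl, 3 N, 5 O.
Implicit hydrogens by atom environment:
  5 × C (aromatic): 1 H each → 5
  5 × C: no H
  3 × O: no H
  2 × N: no H
  2 × O: 1 H each → 2
  1 × C: 1 H
  1 × C (aromatic): no H
  1 × Cl: no H
  1 × N (charge +1): 3 H
  Total hydrogens = 11.
Net charge +1.
Molecular formula: C12H11ClN3O5+

C12H11ClN3O5+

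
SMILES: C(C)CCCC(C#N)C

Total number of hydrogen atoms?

15

Hydrogens are implicit in SMILES; fill each atom to its normal valence:
  4 × C: 2 H each → 8
  2 × C: 3 H each → 6
  1 × C: 1 H
  1 × C: no H
  1 × N: no H
  Total hydrogens = 15.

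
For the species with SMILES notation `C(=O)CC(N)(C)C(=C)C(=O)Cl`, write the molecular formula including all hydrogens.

C7H10ClNO2

Heavy atoms from the SMILES: 7 C, 1 Cl, 1 N, 2 O.
Implicit hydrogens by atom environment:
  3 × C: no H
  2 × C: 2 H each → 4
  2 × O: no H
  1 × C: 3 H
  1 × C: 1 H
  1 × Cl: no H
  1 × N: 2 H
  Total hydrogens = 10.
Molecular formula: C7H10ClNO2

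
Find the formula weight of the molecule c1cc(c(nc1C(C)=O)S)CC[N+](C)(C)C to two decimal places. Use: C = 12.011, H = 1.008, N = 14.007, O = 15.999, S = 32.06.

239.36

Molecular formula: C12H19N2OS+.
M = 12×12.011 + 19×1.008 + 2×14.007 + 1×15.999 + 1×32.06 = 239.36 g/mol.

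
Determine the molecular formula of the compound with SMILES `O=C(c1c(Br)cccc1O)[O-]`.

C7H4BrO3-

Heavy atoms from the SMILES: 1 Br, 7 C, 3 O.
Implicit hydrogens by atom environment:
  3 × C (aromatic): 1 H each → 3
  3 × C (aromatic): no H
  1 × Br: no H
  1 × C: no H
  1 × O: 1 H
  1 × O: no H
  1 × O (charge -1): no H
  Total hydrogens = 4.
Net charge -1.
Molecular formula: C7H4BrO3-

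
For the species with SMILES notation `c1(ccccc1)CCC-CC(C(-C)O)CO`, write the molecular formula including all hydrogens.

C14H22O2

Heavy atoms from the SMILES: 14 C, 2 O.
Implicit hydrogens by atom environment:
  5 × C: 2 H each → 10
  5 × C (aromatic): 1 H each → 5
  2 × C: 1 H each → 2
  2 × O: 1 H each → 2
  1 × C: 3 H
  1 × C (aromatic): no H
  Total hydrogens = 22.
Molecular formula: C14H22O2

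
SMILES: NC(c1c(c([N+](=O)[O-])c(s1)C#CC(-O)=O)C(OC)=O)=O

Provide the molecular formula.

C10H6N2O7S

Heavy atoms from the SMILES: 10 C, 2 N, 7 O, 1 S.
Implicit hydrogens by atom environment:
  5 × C: no H
  5 × O: no H
  4 × C (aromatic): no H
  1 × C: 3 H
  1 × N: 2 H
  1 × N (charge +1): no H
  1 × O: 1 H
  1 × O (charge -1): no H
  1 × S (aromatic): no H
  Total hydrogens = 6.
Molecular formula: C10H6N2O7S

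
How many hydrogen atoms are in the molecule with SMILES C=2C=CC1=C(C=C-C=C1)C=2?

8

Hydrogens are implicit in SMILES; fill each atom to its normal valence:
  8 × C (aromatic): 1 H each → 8
  2 × C (aromatic): no H
  Total hydrogens = 8.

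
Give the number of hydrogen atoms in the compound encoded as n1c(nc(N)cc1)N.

6

Hydrogens are implicit in SMILES; fill each atom to its normal valence:
  2 × C (aromatic): 1 H each → 2
  2 × C (aromatic): no H
  2 × N: 2 H each → 4
  2 × N (aromatic): no H
  Total hydrogens = 6.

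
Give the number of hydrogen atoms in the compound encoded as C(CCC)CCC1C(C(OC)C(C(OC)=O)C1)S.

Hydrogens are implicit in SMILES; fill each atom to its normal valence:
  6 × C: 2 H each → 12
  4 × C: 1 H each → 4
  3 × C: 3 H each → 9
  3 × O: no H
  1 × C: no H
  1 × S: 1 H
  Total hydrogens = 26.

26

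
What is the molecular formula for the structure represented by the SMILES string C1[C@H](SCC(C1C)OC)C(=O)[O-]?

C8H13O3S-

Heavy atoms from the SMILES: 8 C, 3 O, 1 S.
Implicit hydrogens by atom environment:
  3 × C: 1 H each → 3
  2 × C: 3 H each → 6
  2 × C: 2 H each → 4
  2 × O: no H
  1 × C: no H
  1 × O (charge -1): no H
  1 × S: no H
  Total hydrogens = 13.
Net charge -1.
Molecular formula: C8H13O3S-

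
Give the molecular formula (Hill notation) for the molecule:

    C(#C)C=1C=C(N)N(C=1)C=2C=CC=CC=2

C12H10N2

Heavy atoms from the SMILES: 12 C, 2 N.
Implicit hydrogens by atom environment:
  7 × C (aromatic): 1 H each → 7
  3 × C (aromatic): no H
  1 × C: 1 H
  1 × C: no H
  1 × N: 2 H
  1 × N (aromatic): no H
  Total hydrogens = 10.
Molecular formula: C12H10N2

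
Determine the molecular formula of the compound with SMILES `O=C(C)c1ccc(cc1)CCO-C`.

Heavy atoms from the SMILES: 11 C, 2 O.
Implicit hydrogens by atom environment:
  4 × C (aromatic): 1 H each → 4
  2 × C: 3 H each → 6
  2 × C: 2 H each → 4
  2 × C (aromatic): no H
  2 × O: no H
  1 × C: no H
  Total hydrogens = 14.
Molecular formula: C11H14O2

C11H14O2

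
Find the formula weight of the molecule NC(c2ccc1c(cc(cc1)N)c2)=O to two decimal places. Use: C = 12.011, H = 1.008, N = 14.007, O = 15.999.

186.21

Molecular formula: C11H10N2O.
M = 11×12.011 + 10×1.008 + 2×14.007 + 1×15.999 = 186.21 g/mol.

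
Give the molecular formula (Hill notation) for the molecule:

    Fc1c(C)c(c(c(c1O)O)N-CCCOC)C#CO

Heavy atoms from the SMILES: 13 C, 1 F, 1 N, 4 O.
Implicit hydrogens by atom environment:
  6 × C (aromatic): no H
  3 × C: 2 H each → 6
  3 × O: 1 H each → 3
  2 × C: 3 H each → 6
  2 × C: no H
  1 × F: no H
  1 × N: 1 H
  1 × O: no H
  Total hydrogens = 16.
Molecular formula: C13H16FNO4

C13H16FNO4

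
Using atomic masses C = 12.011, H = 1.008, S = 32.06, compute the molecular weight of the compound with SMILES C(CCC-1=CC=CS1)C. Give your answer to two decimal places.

140.24

Molecular formula: C8H12S.
M = 8×12.011 + 12×1.008 + 1×32.06 = 140.24 g/mol.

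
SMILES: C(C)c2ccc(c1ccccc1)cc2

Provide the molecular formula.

C14H14

Heavy atoms from the SMILES: 14 C.
Implicit hydrogens by atom environment:
  9 × C (aromatic): 1 H each → 9
  3 × C (aromatic): no H
  1 × C: 3 H
  1 × C: 2 H
  Total hydrogens = 14.
Molecular formula: C14H14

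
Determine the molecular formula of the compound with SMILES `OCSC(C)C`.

Heavy atoms from the SMILES: 4 C, 1 O, 1 S.
Implicit hydrogens by atom environment:
  2 × C: 3 H each → 6
  1 × C: 2 H
  1 × C: 1 H
  1 × O: 1 H
  1 × S: no H
  Total hydrogens = 10.
Molecular formula: C4H10OS

C4H10OS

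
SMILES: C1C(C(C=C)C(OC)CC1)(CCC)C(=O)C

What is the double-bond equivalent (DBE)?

Molecular formula from the SMILES: C14H24O2.
DoU = (2C + 2 + N − H − X)/2 = (2·14 + 2 + 0 − 24 − 0)/2 = 6/2 = 3.
(Structurally: 1 ring(s) + 2 π bond(s) = 3.)

3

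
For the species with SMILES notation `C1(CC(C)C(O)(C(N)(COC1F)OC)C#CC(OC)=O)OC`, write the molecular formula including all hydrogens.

C14H22FNO6

Heavy atoms from the SMILES: 14 C, 1 F, 1 N, 6 O.
Implicit hydrogens by atom environment:
  5 × C: no H
  5 × O: no H
  4 × C: 3 H each → 12
  3 × C: 1 H each → 3
  2 × C: 2 H each → 4
  1 × F: no H
  1 × N: 2 H
  1 × O: 1 H
  Total hydrogens = 22.
Molecular formula: C14H22FNO6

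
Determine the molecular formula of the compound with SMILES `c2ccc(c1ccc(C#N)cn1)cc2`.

C12H8N2

Heavy atoms from the SMILES: 12 C, 2 N.
Implicit hydrogens by atom environment:
  8 × C (aromatic): 1 H each → 8
  3 × C (aromatic): no H
  1 × C: no H
  1 × N (aromatic): no H
  1 × N: no H
  Total hydrogens = 8.
Molecular formula: C12H8N2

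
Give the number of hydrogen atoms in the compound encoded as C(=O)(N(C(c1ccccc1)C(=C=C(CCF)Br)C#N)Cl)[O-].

Hydrogens are implicit in SMILES; fill each atom to its normal valence:
  5 × C (aromatic): 1 H each → 5
  5 × C: no H
  2 × C: 2 H each → 4
  2 × N: no H
  1 × Br: no H
  1 × C: 1 H
  1 × C (aromatic): no H
  1 × Cl: no H
  1 × F: no H
  1 × O: no H
  1 × O (charge -1): no H
  Total hydrogens = 10.

10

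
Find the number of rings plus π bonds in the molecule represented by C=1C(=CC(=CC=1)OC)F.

Molecular formula from the SMILES: C7H7FO.
DoU = (2C + 2 + N − H − X)/2 = (2·7 + 2 + 0 − 7 − 1)/2 = 8/2 = 4.
(Structurally: 1 ring(s) + 3 π bond(s) = 4.)

4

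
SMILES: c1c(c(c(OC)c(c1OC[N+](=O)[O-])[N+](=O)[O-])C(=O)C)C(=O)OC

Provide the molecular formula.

Heavy atoms from the SMILES: 12 C, 2 N, 9 O.
Implicit hydrogens by atom environment:
  7 × O: no H
  5 × C (aromatic): no H
  3 × C: 3 H each → 9
  2 × C: no H
  2 × N (charge +1): no H
  2 × O (charge -1): no H
  1 × C: 2 H
  1 × C (aromatic): 1 H
  Total hydrogens = 12.
Molecular formula: C12H12N2O9

C12H12N2O9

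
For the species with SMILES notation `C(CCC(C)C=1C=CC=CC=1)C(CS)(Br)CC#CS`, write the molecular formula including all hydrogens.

Heavy atoms from the SMILES: 1 Br, 16 C, 2 S.
Implicit hydrogens by atom environment:
  5 × C: 2 H each → 10
  5 × C (aromatic): 1 H each → 5
  3 × C: no H
  2 × S: 1 H each → 2
  1 × Br: no H
  1 × C: 3 H
  1 × C: 1 H
  1 × C (aromatic): no H
  Total hydrogens = 21.
Molecular formula: C16H21BrS2

C16H21BrS2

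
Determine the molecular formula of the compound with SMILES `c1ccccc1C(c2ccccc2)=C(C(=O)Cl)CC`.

C17H15ClO

Heavy atoms from the SMILES: 17 C, 1 Cl, 1 O.
Implicit hydrogens by atom environment:
  10 × C (aromatic): 1 H each → 10
  3 × C: no H
  2 × C (aromatic): no H
  1 × C: 3 H
  1 × C: 2 H
  1 × Cl: no H
  1 × O: no H
  Total hydrogens = 15.
Molecular formula: C17H15ClO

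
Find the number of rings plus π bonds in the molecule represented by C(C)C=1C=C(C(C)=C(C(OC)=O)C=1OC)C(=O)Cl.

Molecular formula from the SMILES: C13H15ClO4.
DoU = (2C + 2 + N − H − X)/2 = (2·13 + 2 + 0 − 15 − 1)/2 = 12/2 = 6.
(Structurally: 1 ring(s) + 5 π bond(s) = 6.)

6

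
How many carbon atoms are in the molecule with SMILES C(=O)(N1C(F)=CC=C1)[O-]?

5

The symbol for carbon appears 5 times in the SMILES.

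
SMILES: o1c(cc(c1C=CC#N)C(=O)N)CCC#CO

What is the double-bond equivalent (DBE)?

Molecular formula from the SMILES: C12H10N2O3.
DoU = (2C + 2 + N − H − X)/2 = (2·12 + 2 + 2 − 10 − 0)/2 = 18/2 = 9.
(Structurally: 1 ring(s) + 8 π bond(s) = 9.)

9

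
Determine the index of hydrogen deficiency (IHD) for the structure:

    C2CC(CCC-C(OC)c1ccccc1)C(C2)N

Molecular formula from the SMILES: C16H25NO.
DoU = (2C + 2 + N − H − X)/2 = (2·16 + 2 + 1 − 25 − 0)/2 = 10/2 = 5.
(Structurally: 2 ring(s) + 3 π bond(s) = 5.)

5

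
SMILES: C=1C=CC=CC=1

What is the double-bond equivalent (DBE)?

Molecular formula from the SMILES: C6H6.
DoU = (2C + 2 + N − H − X)/2 = (2·6 + 2 + 0 − 6 − 0)/2 = 8/2 = 4.
(Structurally: 1 ring(s) + 3 π bond(s) = 4.)

4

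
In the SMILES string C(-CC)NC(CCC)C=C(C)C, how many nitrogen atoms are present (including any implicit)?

1

The symbol for nitrogen appears 1 time in the SMILES.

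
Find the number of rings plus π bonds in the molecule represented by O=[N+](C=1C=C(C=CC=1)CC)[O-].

5

Molecular formula from the SMILES: C8H9NO2.
DoU = (2C + 2 + N − H − X)/2 = (2·8 + 2 + 1 − 9 − 0)/2 = 10/2 = 5.
(Structurally: 1 ring(s) + 4 π bond(s) = 5.)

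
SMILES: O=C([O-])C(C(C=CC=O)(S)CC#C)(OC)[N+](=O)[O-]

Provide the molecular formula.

Heavy atoms from the SMILES: 10 C, 1 N, 6 O, 1 S.
Implicit hydrogens by atom environment:
  4 × C: 1 H each → 4
  4 × C: no H
  4 × O: no H
  2 × O (charge -1): no H
  1 × C: 3 H
  1 × C: 2 H
  1 × N (charge +1): no H
  1 × S: 1 H
  Total hydrogens = 10.
Net charge -1.
Molecular formula: C10H10NO6S-

C10H10NO6S-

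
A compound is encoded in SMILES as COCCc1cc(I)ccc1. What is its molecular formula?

Heavy atoms from the SMILES: 9 C, 1 I, 1 O.
Implicit hydrogens by atom environment:
  4 × C (aromatic): 1 H each → 4
  2 × C: 2 H each → 4
  2 × C (aromatic): no H
  1 × C: 3 H
  1 × I: no H
  1 × O: no H
  Total hydrogens = 11.
Molecular formula: C9H11IO

C9H11IO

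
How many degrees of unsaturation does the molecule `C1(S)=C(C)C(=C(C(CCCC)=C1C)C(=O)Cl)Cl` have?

5

Molecular formula from the SMILES: C13H16Cl2OS.
DoU = (2C + 2 + N − H − X)/2 = (2·13 + 2 + 0 − 16 − 2)/2 = 10/2 = 5.
(Structurally: 1 ring(s) + 4 π bond(s) = 5.)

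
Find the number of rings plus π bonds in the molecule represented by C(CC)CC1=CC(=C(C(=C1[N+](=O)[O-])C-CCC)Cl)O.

5

Molecular formula from the SMILES: C14H20ClNO3.
DoU = (2C + 2 + N − H − X)/2 = (2·14 + 2 + 1 − 20 − 1)/2 = 10/2 = 5.
(Structurally: 1 ring(s) + 4 π bond(s) = 5.)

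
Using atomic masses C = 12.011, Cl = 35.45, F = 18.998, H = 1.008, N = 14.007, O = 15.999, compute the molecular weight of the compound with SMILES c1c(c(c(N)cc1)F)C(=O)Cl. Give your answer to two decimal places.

Molecular formula: C7H5ClFNO.
M = 7×12.011 + 1×35.45 + 1×18.998 + 5×1.008 + 1×14.007 + 1×15.999 = 173.57 g/mol.

173.57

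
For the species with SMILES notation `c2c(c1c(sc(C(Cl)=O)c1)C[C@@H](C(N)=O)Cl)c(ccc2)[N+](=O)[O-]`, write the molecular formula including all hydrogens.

Heavy atoms from the SMILES: 14 C, 2 Cl, 2 N, 4 O, 1 S.
Implicit hydrogens by atom environment:
  5 × C (aromatic): 1 H each → 5
  5 × C (aromatic): no H
  3 × O: no H
  2 × C: no H
  2 × Cl: no H
  1 × C: 2 H
  1 × C: 1 H
  1 × N: 2 H
  1 × N (charge +1): no H
  1 × O (charge -1): no H
  1 × S (aromatic): no H
  Total hydrogens = 10.
Molecular formula: C14H10Cl2N2O4S

C14H10Cl2N2O4S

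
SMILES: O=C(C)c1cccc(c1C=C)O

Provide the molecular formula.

C10H10O2

Heavy atoms from the SMILES: 10 C, 2 O.
Implicit hydrogens by atom environment:
  3 × C (aromatic): 1 H each → 3
  3 × C (aromatic): no H
  1 × C: 3 H
  1 × C: 2 H
  1 × C: 1 H
  1 × C: no H
  1 × O: 1 H
  1 × O: no H
  Total hydrogens = 10.
Molecular formula: C10H10O2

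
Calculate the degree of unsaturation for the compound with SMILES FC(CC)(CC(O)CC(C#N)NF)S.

2

Molecular formula from the SMILES: C8H14F2N2OS.
DoU = (2C + 2 + N − H − X)/2 = (2·8 + 2 + 2 − 14 − 2)/2 = 4/2 = 2.
(Structurally: 0 ring(s) + 2 π bond(s) = 2.)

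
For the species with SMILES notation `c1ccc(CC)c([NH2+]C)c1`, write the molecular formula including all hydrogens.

C9H14N+

Heavy atoms from the SMILES: 9 C, 1 N.
Implicit hydrogens by atom environment:
  4 × C (aromatic): 1 H each → 4
  2 × C: 3 H each → 6
  2 × C (aromatic): no H
  1 × C: 2 H
  1 × N (charge +1): 2 H
  Total hydrogens = 14.
Net charge +1.
Molecular formula: C9H14N+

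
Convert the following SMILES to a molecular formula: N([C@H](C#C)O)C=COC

Heavy atoms from the SMILES: 6 C, 1 N, 2 O.
Implicit hydrogens by atom environment:
  4 × C: 1 H each → 4
  1 × C: 3 H
  1 × C: no H
  1 × N: 1 H
  1 × O: 1 H
  1 × O: no H
  Total hydrogens = 9.
Molecular formula: C6H9NO2

C6H9NO2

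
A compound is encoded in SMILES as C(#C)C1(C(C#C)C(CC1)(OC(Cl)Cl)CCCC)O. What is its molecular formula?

Heavy atoms from the SMILES: 14 C, 2 Cl, 2 O.
Implicit hydrogens by atom environment:
  5 × C: 2 H each → 10
  4 × C: 1 H each → 4
  4 × C: no H
  2 × Cl: no H
  1 × C: 3 H
  1 × O: 1 H
  1 × O: no H
  Total hydrogens = 18.
Molecular formula: C14H18Cl2O2

C14H18Cl2O2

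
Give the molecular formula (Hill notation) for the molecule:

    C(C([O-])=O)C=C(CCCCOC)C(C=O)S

Heavy atoms from the SMILES: 11 C, 4 O, 1 S.
Implicit hydrogens by atom environment:
  5 × C: 2 H each → 10
  3 × C: 1 H each → 3
  3 × O: no H
  2 × C: no H
  1 × C: 3 H
  1 × O (charge -1): no H
  1 × S: 1 H
  Total hydrogens = 17.
Net charge -1.
Molecular formula: C11H17O4S-

C11H17O4S-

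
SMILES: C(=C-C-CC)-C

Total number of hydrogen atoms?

Hydrogens are implicit in SMILES; fill each atom to its normal valence:
  2 × C: 3 H each → 6
  2 × C: 2 H each → 4
  2 × C: 1 H each → 2
  Total hydrogens = 12.

12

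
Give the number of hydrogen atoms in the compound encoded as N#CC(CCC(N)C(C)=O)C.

14

Hydrogens are implicit in SMILES; fill each atom to its normal valence:
  2 × C: 3 H each → 6
  2 × C: 2 H each → 4
  2 × C: 1 H each → 2
  2 × C: no H
  1 × N: 2 H
  1 × N: no H
  1 × O: no H
  Total hydrogens = 14.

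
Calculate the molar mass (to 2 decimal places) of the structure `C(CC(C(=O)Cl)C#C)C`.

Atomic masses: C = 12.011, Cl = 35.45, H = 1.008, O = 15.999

144.60

Molecular formula: C7H9ClO.
M = 7×12.011 + 1×35.45 + 9×1.008 + 1×15.999 = 144.60 g/mol.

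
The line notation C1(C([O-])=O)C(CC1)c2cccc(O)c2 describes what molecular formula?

C11H11O3-

Heavy atoms from the SMILES: 11 C, 3 O.
Implicit hydrogens by atom environment:
  4 × C (aromatic): 1 H each → 4
  2 × C: 2 H each → 4
  2 × C: 1 H each → 2
  2 × C (aromatic): no H
  1 × C: no H
  1 × O: 1 H
  1 × O: no H
  1 × O (charge -1): no H
  Total hydrogens = 11.
Net charge -1.
Molecular formula: C11H11O3-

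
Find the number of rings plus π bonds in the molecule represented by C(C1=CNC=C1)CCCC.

3

Molecular formula from the SMILES: C9H15N.
DoU = (2C + 2 + N − H − X)/2 = (2·9 + 2 + 1 − 15 − 0)/2 = 6/2 = 3.
(Structurally: 1 ring(s) + 2 π bond(s) = 3.)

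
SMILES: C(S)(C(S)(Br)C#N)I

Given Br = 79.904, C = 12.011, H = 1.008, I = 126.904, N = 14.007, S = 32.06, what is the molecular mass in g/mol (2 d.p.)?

323.99

Molecular formula: C3H3BrINS2.
M = 1×79.904 + 3×12.011 + 3×1.008 + 1×126.904 + 1×14.007 + 2×32.06 = 323.99 g/mol.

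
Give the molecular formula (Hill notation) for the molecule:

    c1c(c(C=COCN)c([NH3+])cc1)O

Heavy atoms from the SMILES: 9 C, 2 N, 2 O.
Implicit hydrogens by atom environment:
  3 × C (aromatic): 1 H each → 3
  3 × C (aromatic): no H
  2 × C: 1 H each → 2
  1 × C: 2 H
  1 × N (charge +1): 3 H
  1 × N: 2 H
  1 × O: 1 H
  1 × O: no H
  Total hydrogens = 13.
Net charge +1.
Molecular formula: C9H13N2O2+

C9H13N2O2+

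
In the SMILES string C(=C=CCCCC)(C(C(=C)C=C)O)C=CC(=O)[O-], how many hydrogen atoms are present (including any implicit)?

Hydrogens are implicit in SMILES; fill each atom to its normal valence:
  5 × C: 2 H each → 10
  5 × C: 1 H each → 5
  4 × C: no H
  1 × C: 3 H
  1 × O: 1 H
  1 × O: no H
  1 × O (charge -1): no H
  Total hydrogens = 19.

19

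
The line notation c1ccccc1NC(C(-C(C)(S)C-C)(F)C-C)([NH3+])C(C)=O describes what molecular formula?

C16H26FN2OS+

Heavy atoms from the SMILES: 16 C, 1 F, 2 N, 1 O, 1 S.
Implicit hydrogens by atom environment:
  5 × C (aromatic): 1 H each → 5
  4 × C: 3 H each → 12
  4 × C: no H
  2 × C: 2 H each → 4
  1 × C (aromatic): no H
  1 × F: no H
  1 × N (charge +1): 3 H
  1 × N: 1 H
  1 × O: no H
  1 × S: 1 H
  Total hydrogens = 26.
Net charge +1.
Molecular formula: C16H26FN2OS+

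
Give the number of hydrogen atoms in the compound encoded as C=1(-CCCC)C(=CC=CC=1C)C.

18

Hydrogens are implicit in SMILES; fill each atom to its normal valence:
  3 × C: 3 H each → 9
  3 × C: 2 H each → 6
  3 × C (aromatic): 1 H each → 3
  3 × C (aromatic): no H
  Total hydrogens = 18.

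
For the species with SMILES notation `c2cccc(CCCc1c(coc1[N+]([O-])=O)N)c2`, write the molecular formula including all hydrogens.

Heavy atoms from the SMILES: 13 C, 2 N, 3 O.
Implicit hydrogens by atom environment:
  6 × C (aromatic): 1 H each → 6
  4 × C (aromatic): no H
  3 × C: 2 H each → 6
  1 × N: 2 H
  1 × N (charge +1): no H
  1 × O (aromatic): no H
  1 × O: no H
  1 × O (charge -1): no H
  Total hydrogens = 14.
Molecular formula: C13H14N2O3

C13H14N2O3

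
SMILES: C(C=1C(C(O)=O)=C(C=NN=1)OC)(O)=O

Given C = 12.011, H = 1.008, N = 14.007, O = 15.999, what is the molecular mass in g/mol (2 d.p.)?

198.13

Molecular formula: C7H6N2O5.
M = 7×12.011 + 6×1.008 + 2×14.007 + 5×15.999 = 198.13 g/mol.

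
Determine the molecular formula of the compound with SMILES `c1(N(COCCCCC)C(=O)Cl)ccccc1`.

C13H18ClNO2

Heavy atoms from the SMILES: 13 C, 1 Cl, 1 N, 2 O.
Implicit hydrogens by atom environment:
  5 × C: 2 H each → 10
  5 × C (aromatic): 1 H each → 5
  2 × O: no H
  1 × C: 3 H
  1 × C: no H
  1 × C (aromatic): no H
  1 × Cl: no H
  1 × N: no H
  Total hydrogens = 18.
Molecular formula: C13H18ClNO2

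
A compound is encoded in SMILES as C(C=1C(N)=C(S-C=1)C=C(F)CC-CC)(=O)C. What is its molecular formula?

C12H16FNOS

Heavy atoms from the SMILES: 12 C, 1 F, 1 N, 1 O, 1 S.
Implicit hydrogens by atom environment:
  3 × C: 2 H each → 6
  3 × C (aromatic): no H
  2 × C: 3 H each → 6
  2 × C: no H
  1 × C (aromatic): 1 H
  1 × C: 1 H
  1 × F: no H
  1 × N: 2 H
  1 × O: no H
  1 × S (aromatic): no H
  Total hydrogens = 16.
Molecular formula: C12H16FNOS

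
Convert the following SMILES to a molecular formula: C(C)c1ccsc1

Heavy atoms from the SMILES: 6 C, 1 S.
Implicit hydrogens by atom environment:
  3 × C (aromatic): 1 H each → 3
  1 × C: 3 H
  1 × C: 2 H
  1 × C (aromatic): no H
  1 × S (aromatic): no H
  Total hydrogens = 8.
Molecular formula: C6H8S

C6H8S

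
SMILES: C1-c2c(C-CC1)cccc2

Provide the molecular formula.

Heavy atoms from the SMILES: 10 C.
Implicit hydrogens by atom environment:
  4 × C: 2 H each → 8
  4 × C (aromatic): 1 H each → 4
  2 × C (aromatic): no H
  Total hydrogens = 12.
Molecular formula: C10H12

C10H12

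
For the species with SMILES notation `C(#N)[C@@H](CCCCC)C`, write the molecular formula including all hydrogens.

C8H15N

Heavy atoms from the SMILES: 8 C, 1 N.
Implicit hydrogens by atom environment:
  4 × C: 2 H each → 8
  2 × C: 3 H each → 6
  1 × C: 1 H
  1 × C: no H
  1 × N: no H
  Total hydrogens = 15.
Molecular formula: C8H15N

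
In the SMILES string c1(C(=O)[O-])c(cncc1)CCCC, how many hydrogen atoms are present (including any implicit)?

12

Hydrogens are implicit in SMILES; fill each atom to its normal valence:
  3 × C: 2 H each → 6
  3 × C (aromatic): 1 H each → 3
  2 × C (aromatic): no H
  1 × C: 3 H
  1 × C: no H
  1 × N (aromatic): no H
  1 × O: no H
  1 × O (charge -1): no H
  Total hydrogens = 12.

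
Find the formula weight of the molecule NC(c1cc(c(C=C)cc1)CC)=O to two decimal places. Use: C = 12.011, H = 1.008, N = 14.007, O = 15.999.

175.23

Molecular formula: C11H13NO.
M = 11×12.011 + 13×1.008 + 1×14.007 + 1×15.999 = 175.23 g/mol.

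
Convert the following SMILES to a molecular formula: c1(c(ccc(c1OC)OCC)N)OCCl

Heavy atoms from the SMILES: 10 C, 1 Cl, 1 N, 3 O.
Implicit hydrogens by atom environment:
  4 × C (aromatic): no H
  3 × O: no H
  2 × C: 3 H each → 6
  2 × C: 2 H each → 4
  2 × C (aromatic): 1 H each → 2
  1 × Cl: no H
  1 × N: 2 H
  Total hydrogens = 14.
Molecular formula: C10H14ClNO3

C10H14ClNO3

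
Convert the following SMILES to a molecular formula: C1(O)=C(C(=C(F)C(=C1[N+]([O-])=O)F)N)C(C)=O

Heavy atoms from the SMILES: 8 C, 2 F, 2 N, 4 O.
Implicit hydrogens by atom environment:
  6 × C (aromatic): no H
  2 × F: no H
  2 × O: no H
  1 × C: 3 H
  1 × C: no H
  1 × N: 2 H
  1 × N (charge +1): no H
  1 × O: 1 H
  1 × O (charge -1): no H
  Total hydrogens = 6.
Molecular formula: C8H6F2N2O4

C8H6F2N2O4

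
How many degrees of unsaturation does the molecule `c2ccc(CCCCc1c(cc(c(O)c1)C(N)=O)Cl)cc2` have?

Molecular formula from the SMILES: C17H18ClNO2.
DoU = (2C + 2 + N − H − X)/2 = (2·17 + 2 + 1 − 18 − 1)/2 = 18/2 = 9.
(Structurally: 2 ring(s) + 7 π bond(s) = 9.)

9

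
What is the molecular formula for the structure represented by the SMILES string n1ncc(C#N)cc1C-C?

Heavy atoms from the SMILES: 7 C, 3 N.
Implicit hydrogens by atom environment:
  2 × C (aromatic): 1 H each → 2
  2 × C (aromatic): no H
  2 × N (aromatic): no H
  1 × C: 3 H
  1 × C: 2 H
  1 × C: no H
  1 × N: no H
  Total hydrogens = 7.
Molecular formula: C7H7N3

C7H7N3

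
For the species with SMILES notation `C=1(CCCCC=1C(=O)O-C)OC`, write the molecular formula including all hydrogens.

C9H14O3

Heavy atoms from the SMILES: 9 C, 3 O.
Implicit hydrogens by atom environment:
  4 × C: 2 H each → 8
  3 × C: no H
  3 × O: no H
  2 × C: 3 H each → 6
  Total hydrogens = 14.
Molecular formula: C9H14O3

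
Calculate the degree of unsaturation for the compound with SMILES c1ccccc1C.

Molecular formula from the SMILES: C7H8.
DoU = (2C + 2 + N − H − X)/2 = (2·7 + 2 + 0 − 8 − 0)/2 = 8/2 = 4.
(Structurally: 1 ring(s) + 3 π bond(s) = 4.)

4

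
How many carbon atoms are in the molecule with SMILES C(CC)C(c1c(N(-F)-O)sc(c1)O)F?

The symbol for carbon appears 8 times in the SMILES. Lowercase c denotes aromatic carbon and counts toward C.

8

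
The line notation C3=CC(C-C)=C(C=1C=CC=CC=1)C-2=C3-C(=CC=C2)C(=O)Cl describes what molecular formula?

Heavy atoms from the SMILES: 19 C, 1 Cl, 1 O.
Implicit hydrogens by atom environment:
  10 × C (aromatic): 1 H each → 10
  6 × C (aromatic): no H
  1 × C: 3 H
  1 × C: 2 H
  1 × C: no H
  1 × Cl: no H
  1 × O: no H
  Total hydrogens = 15.
Molecular formula: C19H15ClO

C19H15ClO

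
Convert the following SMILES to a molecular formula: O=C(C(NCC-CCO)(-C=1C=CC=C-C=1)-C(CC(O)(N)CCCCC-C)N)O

C21H37N3O4

Heavy atoms from the SMILES: 21 C, 3 N, 4 O.
Implicit hydrogens by atom environment:
  10 × C: 2 H each → 20
  5 × C (aromatic): 1 H each → 5
  3 × C: no H
  3 × O: 1 H each → 3
  2 × N: 2 H each → 4
  1 × C: 3 H
  1 × C: 1 H
  1 × C (aromatic): no H
  1 × N: 1 H
  1 × O: no H
  Total hydrogens = 37.
Molecular formula: C21H37N3O4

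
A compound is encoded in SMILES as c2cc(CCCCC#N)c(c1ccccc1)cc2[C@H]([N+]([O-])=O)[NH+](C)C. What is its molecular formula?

C20H24N3O2+

Heavy atoms from the SMILES: 20 C, 3 N, 2 O.
Implicit hydrogens by atom environment:
  8 × C (aromatic): 1 H each → 8
  4 × C: 2 H each → 8
  4 × C (aromatic): no H
  2 × C: 3 H each → 6
  1 × C: 1 H
  1 × C: no H
  1 × N (charge +1): 1 H
  1 × N: no H
  1 × N (charge +1): no H
  1 × O: no H
  1 × O (charge -1): no H
  Total hydrogens = 24.
Net charge +1.
Molecular formula: C20H24N3O2+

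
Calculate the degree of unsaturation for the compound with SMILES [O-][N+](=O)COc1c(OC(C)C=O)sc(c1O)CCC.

Molecular formula from the SMILES: C11H15NO6S.
DoU = (2C + 2 + N − H − X)/2 = (2·11 + 2 + 1 − 15 − 0)/2 = 10/2 = 5.
(Structurally: 1 ring(s) + 4 π bond(s) = 5.)

5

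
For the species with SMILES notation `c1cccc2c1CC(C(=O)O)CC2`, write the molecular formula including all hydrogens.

Heavy atoms from the SMILES: 11 C, 2 O.
Implicit hydrogens by atom environment:
  4 × C (aromatic): 1 H each → 4
  3 × C: 2 H each → 6
  2 × C (aromatic): no H
  1 × C: 1 H
  1 × C: no H
  1 × O: 1 H
  1 × O: no H
  Total hydrogens = 12.
Molecular formula: C11H12O2

C11H12O2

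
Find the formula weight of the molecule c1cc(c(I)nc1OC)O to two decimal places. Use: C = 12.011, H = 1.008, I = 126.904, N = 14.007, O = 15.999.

251.02

Molecular formula: C6H6INO2.
M = 6×12.011 + 6×1.008 + 1×126.904 + 1×14.007 + 2×15.999 = 251.02 g/mol.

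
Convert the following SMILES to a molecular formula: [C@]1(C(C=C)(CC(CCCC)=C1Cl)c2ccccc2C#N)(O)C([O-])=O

C19H19ClNO3-

Heavy atoms from the SMILES: 19 C, 1 Cl, 1 N, 3 O.
Implicit hydrogens by atom environment:
  6 × C: no H
  5 × C: 2 H each → 10
  4 × C (aromatic): 1 H each → 4
  2 × C (aromatic): no H
  1 × C: 3 H
  1 × C: 1 H
  1 × Cl: no H
  1 × N: no H
  1 × O: 1 H
  1 × O: no H
  1 × O (charge -1): no H
  Total hydrogens = 19.
Net charge -1.
Molecular formula: C19H19ClNO3-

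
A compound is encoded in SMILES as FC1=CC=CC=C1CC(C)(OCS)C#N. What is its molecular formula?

C11H12FNOS

Heavy atoms from the SMILES: 11 C, 1 F, 1 N, 1 O, 1 S.
Implicit hydrogens by atom environment:
  4 × C (aromatic): 1 H each → 4
  2 × C: 2 H each → 4
  2 × C: no H
  2 × C (aromatic): no H
  1 × C: 3 H
  1 × F: no H
  1 × N: no H
  1 × O: no H
  1 × S: 1 H
  Total hydrogens = 12.
Molecular formula: C11H12FNOS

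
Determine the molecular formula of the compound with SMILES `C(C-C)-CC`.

C5H12

Heavy atoms from the SMILES: 5 C.
Implicit hydrogens by atom environment:
  3 × C: 2 H each → 6
  2 × C: 3 H each → 6
  Total hydrogens = 12.
Molecular formula: C5H12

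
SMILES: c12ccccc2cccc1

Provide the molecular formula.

C10H8

Heavy atoms from the SMILES: 10 C.
Implicit hydrogens by atom environment:
  8 × C (aromatic): 1 H each → 8
  2 × C (aromatic): no H
  Total hydrogens = 8.
Molecular formula: C10H8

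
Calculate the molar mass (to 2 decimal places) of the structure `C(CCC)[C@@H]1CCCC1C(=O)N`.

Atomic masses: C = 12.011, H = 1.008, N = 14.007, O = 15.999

Molecular formula: C10H19NO.
M = 10×12.011 + 19×1.008 + 1×14.007 + 1×15.999 = 169.27 g/mol.

169.27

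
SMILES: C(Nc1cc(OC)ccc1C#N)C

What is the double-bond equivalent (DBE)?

6

Molecular formula from the SMILES: C10H12N2O.
DoU = (2C + 2 + N − H − X)/2 = (2·10 + 2 + 2 − 12 − 0)/2 = 12/2 = 6.
(Structurally: 1 ring(s) + 5 π bond(s) = 6.)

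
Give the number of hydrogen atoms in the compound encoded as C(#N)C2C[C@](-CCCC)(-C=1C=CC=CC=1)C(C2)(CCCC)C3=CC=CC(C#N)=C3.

Hydrogens are implicit in SMILES; fill each atom to its normal valence:
  9 × C (aromatic): 1 H each → 9
  8 × C: 2 H each → 16
  4 × C: no H
  3 × C (aromatic): no H
  2 × C: 3 H each → 6
  2 × N: no H
  1 × C: 1 H
  Total hydrogens = 32.

32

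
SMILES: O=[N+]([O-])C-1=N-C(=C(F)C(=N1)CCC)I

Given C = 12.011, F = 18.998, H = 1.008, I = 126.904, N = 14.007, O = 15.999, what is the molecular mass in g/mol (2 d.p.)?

Molecular formula: C7H7FIN3O2.
M = 7×12.011 + 1×18.998 + 7×1.008 + 1×126.904 + 3×14.007 + 2×15.999 = 311.05 g/mol.

311.05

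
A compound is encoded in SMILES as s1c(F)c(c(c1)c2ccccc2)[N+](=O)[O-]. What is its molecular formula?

Heavy atoms from the SMILES: 10 C, 1 F, 1 N, 2 O, 1 S.
Implicit hydrogens by atom environment:
  6 × C (aromatic): 1 H each → 6
  4 × C (aromatic): no H
  1 × F: no H
  1 × N (charge +1): no H
  1 × O: no H
  1 × O (charge -1): no H
  1 × S (aromatic): no H
  Total hydrogens = 6.
Molecular formula: C10H6FNO2S

C10H6FNO2S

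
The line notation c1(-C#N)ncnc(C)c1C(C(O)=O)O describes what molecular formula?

Heavy atoms from the SMILES: 8 C, 3 N, 3 O.
Implicit hydrogens by atom environment:
  3 × C (aromatic): no H
  2 × C: no H
  2 × N (aromatic): no H
  2 × O: 1 H each → 2
  1 × C: 3 H
  1 × C (aromatic): 1 H
  1 × C: 1 H
  1 × N: no H
  1 × O: no H
  Total hydrogens = 7.
Molecular formula: C8H7N3O3

C8H7N3O3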